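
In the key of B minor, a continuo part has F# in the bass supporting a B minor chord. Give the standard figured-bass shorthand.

F# is the fifth of B minor, so the chord is in second inversion.
A triad in second inversion is figured 6/4, conventionally abbreviated 6/4.

6/4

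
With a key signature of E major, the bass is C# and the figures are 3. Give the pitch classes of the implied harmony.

The written figures 3 are shorthand for 5/3: the 5 is implied.
A third above C# in this key is E.
A fifth above C# in this key is G#.
Together with the bass C#, this spells C# minor in root position.

C#, E, G#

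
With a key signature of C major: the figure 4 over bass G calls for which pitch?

C

Counting 3 letter steps above G lands on C; in C major, that letter is C.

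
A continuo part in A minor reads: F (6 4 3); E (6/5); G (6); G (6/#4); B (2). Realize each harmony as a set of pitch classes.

F (6/4/3): F, A, B, D.
E (6/5/3): E, G, B, C.
G (6/3): G, B, E.
G (6/#4): G, C#, E.
B (6/4/2): B, C, E, G.

F, A, B, D | E, G, B, C | G, B, E | G, C#, E | B, C, E, G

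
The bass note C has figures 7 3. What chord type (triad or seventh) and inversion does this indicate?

seventh chord, root position

7 3 is shorthand for 7/5/3.
Intervals of 7/5/3 above the bass form a seventh chord; the bass is the root, so this is root position.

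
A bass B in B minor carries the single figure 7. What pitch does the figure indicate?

Counting 6 letter steps above B lands on A; in B minor, that letter is A.

A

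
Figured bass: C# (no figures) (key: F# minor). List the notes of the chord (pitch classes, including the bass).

C#, E, G#

An unfigured bass implies 5/3.
A third above C# in this key is E.
A fifth above C# in this key is G#.
Together with the bass C#, this spells C# minor in root position.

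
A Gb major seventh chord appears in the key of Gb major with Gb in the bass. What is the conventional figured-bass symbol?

Gb is the root of Gb major seventh, so the chord is in root position.
A seventh chord in root position is figured 7/5/3, conventionally abbreviated 7.

7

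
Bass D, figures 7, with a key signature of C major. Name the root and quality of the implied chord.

The figures 7 indicate a seventh chord in root position.
In root position the bass is the root, so the root is D.
The chord tones are D, F, A, C, giving D minor seventh.

D minor seventh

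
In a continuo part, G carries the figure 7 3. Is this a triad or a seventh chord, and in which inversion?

7 3 is shorthand for 7/5/3.
Intervals of 7/5/3 above the bass form a seventh chord; the bass is the root, so this is root position.

seventh chord, root position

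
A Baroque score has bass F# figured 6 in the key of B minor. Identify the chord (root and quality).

The figures 6 indicate a triad in first inversion.
In first inversion the root lies a sixth above the bass: a sixth above F# in B minor is D.
The chord tones are F#, A, D, giving D major.

D major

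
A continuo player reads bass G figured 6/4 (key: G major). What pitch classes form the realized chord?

G, C, E

A fourth above G in this key is C.
A sixth above G in this key is E.
Together with the bass G, this spells C major in second inversion.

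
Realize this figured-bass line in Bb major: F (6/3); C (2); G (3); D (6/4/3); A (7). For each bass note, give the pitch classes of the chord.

F (6/3): F, A, D.
C (6/4/2): C, D, F, A.
G (5/3): G, Bb, D.
D (6/4/3): D, F, G, Bb.
A (7/5/3): A, C, Eb, G.

F, A, D | C, D, F, A | G, Bb, D | D, F, G, Bb | A, C, Eb, G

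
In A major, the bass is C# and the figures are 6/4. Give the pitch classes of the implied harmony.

A fourth above C# in this key is F#.
A sixth above C# in this key is A.
Together with the bass C#, this spells F# minor in second inversion.

C#, F#, A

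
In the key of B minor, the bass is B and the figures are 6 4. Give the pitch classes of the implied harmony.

A fourth above B in this key is E.
A sixth above B in this key is G.
Together with the bass B, this spells E minor in second inversion.

B, E, G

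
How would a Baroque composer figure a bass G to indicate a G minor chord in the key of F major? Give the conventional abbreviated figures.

G is the root of G minor, so the chord is in root position.
A triad in root position is figured 5/3, conventionally abbreviated (no figures — root-position triad).

no figures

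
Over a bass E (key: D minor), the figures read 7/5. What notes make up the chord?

E, G, Bb, D

The written figures 7/5 are shorthand for 7/5/3: the 3 is implied.
A third above E in this key is G.
A fifth above E in this key is Bb.
A seventh above E in this key is D.
Together with the bass E, this spells E half-diminished seventh in root position.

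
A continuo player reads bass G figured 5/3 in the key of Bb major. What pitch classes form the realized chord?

A third above G in this key is Bb.
A fifth above G in this key is D.
Together with the bass G, this spells G minor in root position.

G, Bb, D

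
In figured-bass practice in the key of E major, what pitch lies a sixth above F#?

Counting 5 letter steps above F# lands on D; in E major, that letter is D#.

D#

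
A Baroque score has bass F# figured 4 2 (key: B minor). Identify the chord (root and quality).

The figures 4 2 indicate a seventh chord in third inversion.
In third inversion the root lies a second above the bass: a second above F# in B minor is G.
The chord tones are F#, G, B, D, giving G major seventh.

G major seventh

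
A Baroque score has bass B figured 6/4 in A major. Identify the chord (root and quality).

The figures 6/4 indicate a triad in second inversion.
In second inversion the root lies a fourth above the bass: a fourth above B in A major is E.
The chord tones are B, E, G#, giving E major.

E major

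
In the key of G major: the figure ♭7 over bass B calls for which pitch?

Counting 6 letter steps above B lands on A; in G major, that letter is A.
The b7 figure lowers it a semitone, giving Ab.

Ab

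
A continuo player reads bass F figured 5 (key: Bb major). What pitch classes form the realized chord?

The written figures 5 are shorthand for 5/3: the 3 is implied.
A third above F in this key is A.
A fifth above F in this key is C.
Together with the bass F, this spells F major in root position.

F, A, C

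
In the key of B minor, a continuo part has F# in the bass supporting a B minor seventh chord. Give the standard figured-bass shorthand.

4/3

F# is the fifth of B minor seventh, so the chord is in second inversion.
A seventh chord in second inversion is figured 6/4/3, conventionally abbreviated 4/3.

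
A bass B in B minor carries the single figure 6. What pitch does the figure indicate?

Counting 5 letter steps above B lands on G; in B minor, that letter is G.

G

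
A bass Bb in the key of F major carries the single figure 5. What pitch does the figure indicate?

Counting 4 letter steps above Bb lands on F; in F major, that letter is F.

F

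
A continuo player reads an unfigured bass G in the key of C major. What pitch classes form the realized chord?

An unfigured bass implies 5/3.
A third above G in this key is B.
A fifth above G in this key is D.
Together with the bass G, this spells G major in root position.

G, B, D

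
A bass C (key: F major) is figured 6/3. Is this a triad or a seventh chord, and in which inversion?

triad, first inversion

Intervals of 6/3 above the bass form a triad; the bass is the third, so this is first inversion.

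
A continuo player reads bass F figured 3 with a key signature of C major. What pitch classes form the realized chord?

F, A, C

The written figures 3 are shorthand for 5/3: the 5 is implied.
A third above F in this key is A.
A fifth above F in this key is C.
Together with the bass F, this spells F major in root position.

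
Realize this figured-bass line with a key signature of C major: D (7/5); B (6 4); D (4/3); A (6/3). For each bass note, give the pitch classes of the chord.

D (7/5/3): D, F, A, C.
B (6/4): B, E, G.
D (6/4/3): D, F, G, B.
A (6/3): A, C, F.

D, F, A, C | B, E, G | D, F, G, B | A, C, F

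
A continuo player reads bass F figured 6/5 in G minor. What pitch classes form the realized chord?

The written figures 6/5 are shorthand for 6/5/3: the 3 is implied.
A third above F in this key is A.
A fifth above F in this key is C.
A sixth above F in this key is D.
Together with the bass F, this spells D minor seventh in first inversion.

F, A, C, D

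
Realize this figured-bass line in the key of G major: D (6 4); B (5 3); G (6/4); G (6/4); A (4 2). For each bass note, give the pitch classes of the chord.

D, G, B | B, D, F# | G, C, E | G, C, E | A, B, D, F#

D (6/4): D, G, B.
B (5/3): B, D, F#.
G (6/4): G, C, E.
G (6/4): G, C, E.
A (6/4/2): A, B, D, F#.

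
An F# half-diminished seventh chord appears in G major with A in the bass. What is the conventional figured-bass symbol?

A is the third of F# half-diminished seventh, so the chord is in first inversion.
A seventh chord in first inversion is figured 6/5/3, conventionally abbreviated 6/5.

6/5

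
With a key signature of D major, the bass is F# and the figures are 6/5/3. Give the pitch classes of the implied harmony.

A third above F# in this key is A.
A fifth above F# in this key is C#.
A sixth above F# in this key is D.
Together with the bass F#, this spells D major seventh in first inversion.

F#, A, C#, D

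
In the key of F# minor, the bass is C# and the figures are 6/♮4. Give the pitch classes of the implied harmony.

A fourth above C# in this key is F#, made natural (F) by the ♮ figure.
A sixth above C# in this key is A.
Together with the bass C#, this spells F augmented in second inversion.

C#, F, A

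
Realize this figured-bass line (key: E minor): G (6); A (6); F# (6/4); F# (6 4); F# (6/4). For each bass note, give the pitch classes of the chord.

G, B, E | A, C, F# | F#, B, D | F#, B, D | F#, B, D

G (6/3): G, B, E.
A (6/3): A, C, F#.
F# (6/4): F#, B, D.
F# (6/4): F#, B, D.
F# (6/4): F#, B, D.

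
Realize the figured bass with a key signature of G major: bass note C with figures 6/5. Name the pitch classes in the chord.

The written figures 6/5 are shorthand for 6/5/3: the 3 is implied.
A third above C in this key is E.
A fifth above C in this key is G.
A sixth above C in this key is A.
Together with the bass C, this spells A minor seventh in first inversion.

C, E, G, A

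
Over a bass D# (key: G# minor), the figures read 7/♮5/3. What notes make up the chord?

A third above D# in this key is F#.
A fifth above D# in this key is A#, made natural (A) by the ♮ figure.
A seventh above D# in this key is C#.
Together with the bass D#, this spells D# half-diminished seventh in root position.

D#, F#, A, C#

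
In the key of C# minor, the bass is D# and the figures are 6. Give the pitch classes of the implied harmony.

D#, F#, B

The written figures 6 are shorthand for 6/3: the 3 is implied.
A third above D# in this key is F#.
A sixth above D# in this key is B.
Together with the bass D#, this spells B major in first inversion.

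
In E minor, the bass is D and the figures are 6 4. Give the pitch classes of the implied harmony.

D, G, B

A fourth above D in this key is G.
A sixth above D in this key is B.
Together with the bass D, this spells G major in second inversion.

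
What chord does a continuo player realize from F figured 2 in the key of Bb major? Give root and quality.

G minor seventh

The figures 2 indicate a seventh chord in third inversion.
In third inversion the root lies a second above the bass: a second above F in Bb major is G.
The chord tones are F, G, Bb, D, giving G minor seventh.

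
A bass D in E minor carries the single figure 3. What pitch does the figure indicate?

F#

Counting 2 letter steps above D lands on F; in E minor, that letter is F#.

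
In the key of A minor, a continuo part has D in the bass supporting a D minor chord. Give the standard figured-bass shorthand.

no figures

D is the root of D minor, so the chord is in root position.
A triad in root position is figured 5/3, conventionally abbreviated (no figures — root-position triad).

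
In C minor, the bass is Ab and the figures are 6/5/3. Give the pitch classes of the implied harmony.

Ab, C, Eb, F

A third above Ab in this key is C.
A fifth above Ab in this key is Eb.
A sixth above Ab in this key is F.
Together with the bass Ab, this spells F minor seventh in first inversion.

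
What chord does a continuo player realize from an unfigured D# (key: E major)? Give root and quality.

D# diminished

An unfigured bass indicates a triad in root position.
In root position the bass is the root, so the root is D#.
The chord tones are D#, F#, A, giving D# diminished.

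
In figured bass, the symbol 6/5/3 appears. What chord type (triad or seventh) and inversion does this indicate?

Intervals of 6/5/3 above the bass form a seventh chord; the bass is the third, so this is first inversion.

seventh chord, first inversion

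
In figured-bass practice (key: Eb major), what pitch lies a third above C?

Eb

Counting 2 letter steps above C lands on E; in Eb major, that letter is Eb.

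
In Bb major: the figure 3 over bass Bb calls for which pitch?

D

Counting 2 letter steps above Bb lands on D; in Bb major, that letter is D.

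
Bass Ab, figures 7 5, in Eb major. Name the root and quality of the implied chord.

Ab major seventh

The figures 7 5 indicate a seventh chord in root position.
In root position the bass is the root, so the root is Ab.
The chord tones are Ab, C, Eb, G, giving Ab major seventh.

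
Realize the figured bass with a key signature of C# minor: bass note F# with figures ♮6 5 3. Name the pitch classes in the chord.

A third above F# in this key is A.
A fifth above F# in this key is C#.
A sixth above F# in this key is D#, made natural (D) by the ♮ figure.
Together with the bass F#, this spells D major seventh in first inversion.

F#, A, C#, D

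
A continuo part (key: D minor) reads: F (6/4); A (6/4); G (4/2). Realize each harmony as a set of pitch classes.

F (6/4): F, Bb, D.
A (6/4): A, D, F.
G (6/4/2): G, A, C, E.

F, Bb, D | A, D, F | G, A, C, E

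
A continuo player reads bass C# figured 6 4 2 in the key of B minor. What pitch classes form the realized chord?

C#, D, F#, A

A second above C# in this key is D.
A fourth above C# in this key is F#.
A sixth above C# in this key is A.
Together with the bass C#, this spells D major seventh in third inversion.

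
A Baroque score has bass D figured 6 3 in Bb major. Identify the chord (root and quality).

The figures 6 3 indicate a triad in first inversion.
In first inversion the root lies a sixth above the bass: a sixth above D in Bb major is Bb.
The chord tones are D, F, Bb, giving Bb major.

Bb major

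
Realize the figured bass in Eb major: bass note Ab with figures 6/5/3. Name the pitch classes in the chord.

A third above Ab in this key is C.
A fifth above Ab in this key is Eb.
A sixth above Ab in this key is F.
Together with the bass Ab, this spells F minor seventh in first inversion.

Ab, C, Eb, F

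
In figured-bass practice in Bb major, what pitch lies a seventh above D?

Counting 6 letter steps above D lands on C; in Bb major, that letter is C.

C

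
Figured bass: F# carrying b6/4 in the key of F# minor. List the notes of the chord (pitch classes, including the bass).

F#, B, Db

A fourth above F# in this key is B.
A sixth above F# in this key is D, lowered to Db by the flat.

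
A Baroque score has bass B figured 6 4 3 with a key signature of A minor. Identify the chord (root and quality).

The figures 6 4 3 indicate a seventh chord in second inversion.
In second inversion the root lies a fourth above the bass: a fourth above B in A minor is E.
The chord tones are B, D, E, G, giving E minor seventh.

E minor seventh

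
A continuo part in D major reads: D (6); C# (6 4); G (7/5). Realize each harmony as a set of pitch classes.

D (6/3): D, F#, B.
C# (6/4): C#, F#, A.
G (7/5/3): G, B, D, F#.

D, F#, B | C#, F#, A | G, B, D, F#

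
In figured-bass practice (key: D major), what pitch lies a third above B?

D

Counting 2 letter steps above B lands on D; in D major, that letter is D.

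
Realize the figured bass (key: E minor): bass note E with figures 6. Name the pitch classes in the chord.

E, G, C

The written figures 6 are shorthand for 6/3: the 3 is implied.
A third above E in this key is G.
A sixth above E in this key is C.
Together with the bass E, this spells C major in first inversion.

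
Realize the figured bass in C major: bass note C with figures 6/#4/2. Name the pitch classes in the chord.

C, D, F#, A

A second above C in this key is D.
A fourth above C in this key is F, raised to F# by the sharp.
A sixth above C in this key is A.
Together with the bass C, this spells D dominant seventh in third inversion.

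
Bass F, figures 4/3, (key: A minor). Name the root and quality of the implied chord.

B half-diminished seventh

The figures 4/3 indicate a seventh chord in second inversion.
In second inversion the root lies a fourth above the bass: a fourth above F in A minor is B.
The chord tones are F, A, B, D, giving B half-diminished seventh.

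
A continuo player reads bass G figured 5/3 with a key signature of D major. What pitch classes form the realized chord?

G, B, D

A third above G in this key is B.
A fifth above G in this key is D.
Together with the bass G, this spells G major in root position.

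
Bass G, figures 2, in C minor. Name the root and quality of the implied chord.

The figures 2 indicate a seventh chord in third inversion.
In third inversion the root lies a second above the bass: a second above G in C minor is Ab.
The chord tones are G, Ab, C, Eb, giving Ab major seventh.

Ab major seventh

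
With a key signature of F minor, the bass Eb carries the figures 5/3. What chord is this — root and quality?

The figures 5/3 indicate a triad in root position.
In root position the bass is the root, so the root is Eb.
The chord tones are Eb, G, Bb, giving Eb major.

Eb major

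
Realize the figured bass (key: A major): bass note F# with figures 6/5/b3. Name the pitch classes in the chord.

A third above F# in this key is A, lowered to Ab by the flat.
A fifth above F# in this key is C#.
A sixth above F# in this key is D.

F#, Ab, C#, D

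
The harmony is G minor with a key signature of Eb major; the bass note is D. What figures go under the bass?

6/4

D is the fifth of G minor, so the chord is in second inversion.
A triad in second inversion is figured 6/4, conventionally abbreviated 6/4.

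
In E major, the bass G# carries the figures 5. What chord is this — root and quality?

G# minor

The figures 5 indicate a triad in root position.
In root position the bass is the root, so the root is G#.
The chord tones are G#, B, D#, giving G# minor.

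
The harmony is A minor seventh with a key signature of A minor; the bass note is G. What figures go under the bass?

4/2

G is the seventh of A minor seventh, so the chord is in third inversion.
A seventh chord in third inversion is figured 6/4/2, conventionally abbreviated 4/2.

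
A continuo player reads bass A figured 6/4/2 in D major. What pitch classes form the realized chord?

A, B, D, F#

A second above A in this key is B.
A fourth above A in this key is D.
A sixth above A in this key is F#.
Together with the bass A, this spells B minor seventh in third inversion.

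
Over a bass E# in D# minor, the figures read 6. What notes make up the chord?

E#, G#, C#

The written figures 6 are shorthand for 6/3: the 3 is implied.
A third above E# in this key is G#.
A sixth above E# in this key is C#.
Together with the bass E#, this spells C# major in first inversion.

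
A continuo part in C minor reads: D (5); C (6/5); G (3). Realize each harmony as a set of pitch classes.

D, F, Ab | C, Eb, G, Ab | G, Bb, D

D (5/3): D, F, Ab.
C (6/5/3): C, Eb, G, Ab.
G (5/3): G, Bb, D.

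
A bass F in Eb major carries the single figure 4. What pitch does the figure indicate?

Counting 3 letter steps above F lands on B; in Eb major, that letter is Bb.

Bb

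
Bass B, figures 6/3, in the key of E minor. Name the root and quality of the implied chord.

G major

The figures 6/3 indicate a triad in first inversion.
In first inversion the root lies a sixth above the bass: a sixth above B in E minor is G.
The chord tones are B, D, G, giving G major.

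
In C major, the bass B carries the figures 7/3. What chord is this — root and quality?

The figures 7/3 indicate a seventh chord in root position.
In root position the bass is the root, so the root is B.
The chord tones are B, D, F, A, giving B half-diminished seventh.

B half-diminished seventh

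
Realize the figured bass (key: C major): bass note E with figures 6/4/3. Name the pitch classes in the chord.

E, G, A, C

A third above E in this key is G.
A fourth above E in this key is A.
A sixth above E in this key is C.
Together with the bass E, this spells A minor seventh in second inversion.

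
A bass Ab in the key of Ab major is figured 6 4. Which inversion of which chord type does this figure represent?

Intervals of 6/4 above the bass form a triad; the bass is the fifth, so this is second inversion.

triad, second inversion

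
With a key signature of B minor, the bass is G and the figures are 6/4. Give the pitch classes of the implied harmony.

G, C#, E

A fourth above G in this key is C#.
A sixth above G in this key is E.
Together with the bass G, this spells C# diminished in second inversion.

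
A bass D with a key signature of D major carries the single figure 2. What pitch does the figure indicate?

E

Counting 1 letter step above D lands on E; in D major, that letter is E.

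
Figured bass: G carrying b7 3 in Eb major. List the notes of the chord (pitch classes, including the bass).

The written figures b7 3 are shorthand for 7/5/3: the 5 is implied.
A third above G in this key is Bb.
A fifth above G in this key is D.
A seventh above G in this key is F, lowered to Fb by the flat.

G, Bb, D, Fb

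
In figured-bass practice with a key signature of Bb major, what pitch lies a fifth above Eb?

Bb

Counting 4 letter steps above Eb lands on B; in Bb major, that letter is Bb.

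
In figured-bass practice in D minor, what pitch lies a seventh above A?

G

Counting 6 letter steps above A lands on G; in D minor, that letter is G.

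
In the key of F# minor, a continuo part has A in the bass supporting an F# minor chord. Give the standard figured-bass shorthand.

6

A is the third of F# minor, so the chord is in first inversion.
A triad in first inversion is figured 6/3, conventionally abbreviated 6.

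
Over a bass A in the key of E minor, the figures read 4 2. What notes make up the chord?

A, B, D, F#

The written figures 4 2 are shorthand for 6/4/2: the 6 is implied.
A second above A in this key is B.
A fourth above A in this key is D.
A sixth above A in this key is F#.
Together with the bass A, this spells B minor seventh in third inversion.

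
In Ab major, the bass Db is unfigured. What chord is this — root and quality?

An unfigured bass indicates a triad in root position.
In root position the bass is the root, so the root is Db.
The chord tones are Db, F, Ab, giving Db major.

Db major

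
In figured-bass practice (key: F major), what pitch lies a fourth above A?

Counting 3 letter steps above A lands on D; in F major, that letter is D.

D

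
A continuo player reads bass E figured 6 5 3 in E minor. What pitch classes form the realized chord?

A third above E in this key is G.
A fifth above E in this key is B.
A sixth above E in this key is C.
Together with the bass E, this spells C major seventh in first inversion.

E, G, B, C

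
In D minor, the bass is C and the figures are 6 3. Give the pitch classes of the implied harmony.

C, E, A

A third above C in this key is E.
A sixth above C in this key is A.
Together with the bass C, this spells A minor in first inversion.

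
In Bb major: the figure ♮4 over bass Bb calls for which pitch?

E

Counting 3 letter steps above Bb lands on E; in Bb major, that letter is Eb.
The ♮4 figure makes it natural, giving E.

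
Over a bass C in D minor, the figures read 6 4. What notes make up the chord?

A fourth above C in this key is F.
A sixth above C in this key is A.
Together with the bass C, this spells F major in second inversion.

C, F, A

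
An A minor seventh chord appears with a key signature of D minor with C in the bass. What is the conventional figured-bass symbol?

C is the third of A minor seventh, so the chord is in first inversion.
A seventh chord in first inversion is figured 6/5/3, conventionally abbreviated 6/5.

6/5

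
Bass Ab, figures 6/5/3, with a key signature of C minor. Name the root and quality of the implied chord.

The figures 6/5/3 indicate a seventh chord in first inversion.
In first inversion the root lies a sixth above the bass: a sixth above Ab in C minor is F.
The chord tones are Ab, C, Eb, F, giving F minor seventh.

F minor seventh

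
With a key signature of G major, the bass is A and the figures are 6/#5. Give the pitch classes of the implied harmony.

A, C, E#, F#

The written figures 6/#5 are shorthand for 6/5/3: the 3 is implied.
A third above A in this key is C.
A fifth above A in this key is E, raised to E# by the sharp.
A sixth above A in this key is F#.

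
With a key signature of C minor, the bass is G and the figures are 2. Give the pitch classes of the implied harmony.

The written figures 2 are shorthand for 6/4/2: the 6/4 are implied.
A second above G in this key is Ab.
A fourth above G in this key is C.
A sixth above G in this key is Eb.
Together with the bass G, this spells Ab major seventh in third inversion.

G, Ab, C, Eb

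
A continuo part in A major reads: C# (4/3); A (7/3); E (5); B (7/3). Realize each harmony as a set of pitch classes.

C# (6/4/3): C#, E, F#, A.
A (7/5/3): A, C#, E, G#.
E (5/3): E, G#, B.
B (7/5/3): B, D, F#, A.

C#, E, F#, A | A, C#, E, G# | E, G#, B | B, D, F#, A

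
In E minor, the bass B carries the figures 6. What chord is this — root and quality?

The figures 6 indicate a triad in first inversion.
In first inversion the root lies a sixth above the bass: a sixth above B in E minor is G.
The chord tones are B, D, G, giving G major.

G major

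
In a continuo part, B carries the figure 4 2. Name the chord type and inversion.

seventh chord, third inversion

4 2 is shorthand for 6/4/2.
Intervals of 6/4/2 above the bass form a seventh chord; the bass is the seventh, so this is third inversion.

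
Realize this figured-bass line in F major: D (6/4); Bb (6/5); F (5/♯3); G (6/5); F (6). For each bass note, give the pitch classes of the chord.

D (6/4): D, G, Bb.
Bb (6/5/3): Bb, D, F, G.
F (5/#3): F, A#, C.
G (6/5/3): G, Bb, D, E.
F (6/3): F, A, D.

D, G, Bb | Bb, D, F, G | F, A#, C | G, Bb, D, E | F, A, D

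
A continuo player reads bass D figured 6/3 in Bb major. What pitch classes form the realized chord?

D, F, Bb

A third above D in this key is F.
A sixth above D in this key is Bb.
Together with the bass D, this spells Bb major in first inversion.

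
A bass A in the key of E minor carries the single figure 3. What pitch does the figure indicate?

Counting 2 letter steps above A lands on C; in E minor, that letter is C.

C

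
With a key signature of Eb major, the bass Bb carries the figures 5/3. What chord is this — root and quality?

The figures 5/3 indicate a triad in root position.
In root position the bass is the root, so the root is Bb.
The chord tones are Bb, D, F, giving Bb major.

Bb major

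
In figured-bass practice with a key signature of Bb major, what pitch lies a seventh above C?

Counting 6 letter steps above C lands on B; in Bb major, that letter is Bb.

Bb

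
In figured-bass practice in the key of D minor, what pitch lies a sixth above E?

Counting 5 letter steps above E lands on C; in D minor, that letter is C.

C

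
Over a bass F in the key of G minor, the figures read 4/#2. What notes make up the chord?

F, G#, Bb, D

The written figures 4/#2 are shorthand for 6/4/2: the 6 is implied.
A second above F in this key is G, raised to G# by the sharp.
A fourth above F in this key is Bb.
A sixth above F in this key is D.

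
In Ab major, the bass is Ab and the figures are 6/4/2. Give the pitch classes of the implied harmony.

Ab, Bb, Db, F

A second above Ab in this key is Bb.
A fourth above Ab in this key is Db.
A sixth above Ab in this key is F.
Together with the bass Ab, this spells Bb minor seventh in third inversion.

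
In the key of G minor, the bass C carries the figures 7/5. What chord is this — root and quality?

C minor seventh

The figures 7/5 indicate a seventh chord in root position.
In root position the bass is the root, so the root is C.
The chord tones are C, Eb, G, Bb, giving C minor seventh.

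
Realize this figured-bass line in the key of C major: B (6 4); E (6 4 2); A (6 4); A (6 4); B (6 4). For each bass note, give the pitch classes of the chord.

B (6/4): B, E, G.
E (6/4/2): E, F, A, C.
A (6/4): A, D, F.
A (6/4): A, D, F.
B (6/4): B, E, G.

B, E, G | E, F, A, C | A, D, F | A, D, F | B, E, G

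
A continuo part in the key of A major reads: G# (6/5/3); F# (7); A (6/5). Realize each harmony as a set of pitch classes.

G#, B, D, E | F#, A, C#, E | A, C#, E, F#

G# (6/5/3): G#, B, D, E.
F# (7/5/3): F#, A, C#, E.
A (6/5/3): A, C#, E, F#.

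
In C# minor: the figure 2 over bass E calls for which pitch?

F#

Counting 1 letter step above E lands on F; in C# minor, that letter is F#.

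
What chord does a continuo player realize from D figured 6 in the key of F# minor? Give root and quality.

B minor

The figures 6 indicate a triad in first inversion.
In first inversion the root lies a sixth above the bass: a sixth above D in F# minor is B.
The chord tones are D, F#, B, giving B minor.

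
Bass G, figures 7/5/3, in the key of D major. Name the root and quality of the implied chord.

G major seventh

The figures 7/5/3 indicate a seventh chord in root position.
In root position the bass is the root, so the root is G.
The chord tones are G, B, D, F#, giving G major seventh.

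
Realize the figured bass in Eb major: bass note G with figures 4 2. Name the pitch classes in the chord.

The written figures 4 2 are shorthand for 6/4/2: the 6 is implied.
A second above G in this key is Ab.
A fourth above G in this key is C.
A sixth above G in this key is Eb.
Together with the bass G, this spells Ab major seventh in third inversion.

G, Ab, C, Eb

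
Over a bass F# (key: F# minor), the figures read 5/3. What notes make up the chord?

F#, A, C#

A third above F# in this key is A.
A fifth above F# in this key is C#.
Together with the bass F#, this spells F# minor in root position.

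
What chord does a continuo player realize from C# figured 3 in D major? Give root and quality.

The figures 3 indicate a triad in root position.
In root position the bass is the root, so the root is C#.
The chord tones are C#, E, G, giving C# diminished.

C# diminished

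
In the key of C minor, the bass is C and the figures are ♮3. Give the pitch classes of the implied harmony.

The written figures ♮3 are shorthand for 5/3: the 5 is implied.
A third above C in this key is Eb, made natural (E) by the ♮ figure.
A fifth above C in this key is G.
Together with the bass C, this spells C major in root position.

C, E, G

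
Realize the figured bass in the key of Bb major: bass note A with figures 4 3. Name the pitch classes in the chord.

A, C, D, F

The written figures 4 3 are shorthand for 6/4/3: the 6 is implied.
A third above A in this key is C.
A fourth above A in this key is D.
A sixth above A in this key is F.
Together with the bass A, this spells D minor seventh in second inversion.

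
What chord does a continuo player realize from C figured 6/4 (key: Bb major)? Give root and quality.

F major

The figures 6/4 indicate a triad in second inversion.
In second inversion the root lies a fourth above the bass: a fourth above C in Bb major is F.
The chord tones are C, F, A, giving F major.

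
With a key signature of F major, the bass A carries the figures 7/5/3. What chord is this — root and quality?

The figures 7/5/3 indicate a seventh chord in root position.
In root position the bass is the root, so the root is A.
The chord tones are A, C, E, G, giving A minor seventh.

A minor seventh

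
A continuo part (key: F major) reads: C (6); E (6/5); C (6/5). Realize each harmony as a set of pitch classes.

C, E, A | E, G, Bb, C | C, E, G, A

C (6/3): C, E, A.
E (6/5/3): E, G, Bb, C.
C (6/5/3): C, E, G, A.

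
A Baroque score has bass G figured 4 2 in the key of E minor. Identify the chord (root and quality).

A minor seventh

The figures 4 2 indicate a seventh chord in third inversion.
In third inversion the root lies a second above the bass: a second above G in E minor is A.
The chord tones are G, A, C, E, giving A minor seventh.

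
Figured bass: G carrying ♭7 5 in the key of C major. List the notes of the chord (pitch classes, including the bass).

G, B, D, Fb

The written figures ♭7 5 are shorthand for 7/5/3: the 3 is implied.
A third above G in this key is B.
A fifth above G in this key is D.
A seventh above G in this key is F, lowered to Fb by the flat.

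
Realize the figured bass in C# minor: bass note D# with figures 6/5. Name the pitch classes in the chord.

D#, F#, A, B

The written figures 6/5 are shorthand for 6/5/3: the 3 is implied.
A third above D# in this key is F#.
A fifth above D# in this key is A.
A sixth above D# in this key is B.
Together with the bass D#, this spells B dominant seventh in first inversion.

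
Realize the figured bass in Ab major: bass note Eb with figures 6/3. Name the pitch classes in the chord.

Eb, G, C

A third above Eb in this key is G.
A sixth above Eb in this key is C.
Together with the bass Eb, this spells C minor in first inversion.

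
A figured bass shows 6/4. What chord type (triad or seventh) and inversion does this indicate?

triad, second inversion

Intervals of 6/4 above the bass form a triad; the bass is the fifth, so this is second inversion.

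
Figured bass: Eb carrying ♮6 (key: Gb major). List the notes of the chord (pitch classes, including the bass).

The written figures ♮6 are shorthand for 6/3: the 3 is implied.
A third above Eb in this key is Gb.
A sixth above Eb in this key is Cb, made natural (C) by the ♮ figure.
Together with the bass Eb, this spells C diminished in first inversion.

Eb, Gb, C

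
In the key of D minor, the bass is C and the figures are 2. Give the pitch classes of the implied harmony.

C, D, F, A

The written figures 2 are shorthand for 6/4/2: the 6/4 are implied.
A second above C in this key is D.
A fourth above C in this key is F.
A sixth above C in this key is A.
Together with the bass C, this spells D minor seventh in third inversion.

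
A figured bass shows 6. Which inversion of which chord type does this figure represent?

triad, first inversion

6 is shorthand for 6/3.
Intervals of 6/3 above the bass form a triad; the bass is the third, so this is first inversion.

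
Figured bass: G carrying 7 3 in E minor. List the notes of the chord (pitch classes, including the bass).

The written figures 7 3 are shorthand for 7/5/3: the 5 is implied.
A third above G in this key is B.
A fifth above G in this key is D.
A seventh above G in this key is F#.
Together with the bass G, this spells G major seventh in root position.

G, B, D, F#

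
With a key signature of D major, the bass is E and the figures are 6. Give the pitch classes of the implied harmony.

The written figures 6 are shorthand for 6/3: the 3 is implied.
A third above E in this key is G.
A sixth above E in this key is C#.
Together with the bass E, this spells C# diminished in first inversion.

E, G, C#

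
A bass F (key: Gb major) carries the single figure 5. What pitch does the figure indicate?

Counting 4 letter steps above F lands on C; in Gb major, that letter is Cb.

Cb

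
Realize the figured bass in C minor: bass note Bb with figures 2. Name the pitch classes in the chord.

The written figures 2 are shorthand for 6/4/2: the 6/4 are implied.
A second above Bb in this key is C.
A fourth above Bb in this key is Eb.
A sixth above Bb in this key is G.
Together with the bass Bb, this spells C minor seventh in third inversion.

Bb, C, Eb, G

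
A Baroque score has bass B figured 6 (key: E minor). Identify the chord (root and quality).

The figures 6 indicate a triad in first inversion.
In first inversion the root lies a sixth above the bass: a sixth above B in E minor is G.
The chord tones are B, D, G, giving G major.

G major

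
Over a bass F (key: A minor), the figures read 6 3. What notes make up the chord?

F, A, D

A third above F in this key is A.
A sixth above F in this key is D.
Together with the bass F, this spells D minor in first inversion.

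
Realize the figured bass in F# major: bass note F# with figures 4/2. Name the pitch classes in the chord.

The written figures 4/2 are shorthand for 6/4/2: the 6 is implied.
A second above F# in this key is G#.
A fourth above F# in this key is B.
A sixth above F# in this key is D#.
Together with the bass F#, this spells G# minor seventh in third inversion.

F#, G#, B, D#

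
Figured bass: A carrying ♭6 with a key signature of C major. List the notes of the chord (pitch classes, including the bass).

A, C, Fb

The written figures ♭6 are shorthand for 6/3: the 3 is implied.
A third above A in this key is C.
A sixth above A in this key is F, lowered to Fb by the flat.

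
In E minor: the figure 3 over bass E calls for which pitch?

Counting 2 letter steps above E lands on G; in E minor, that letter is G.

G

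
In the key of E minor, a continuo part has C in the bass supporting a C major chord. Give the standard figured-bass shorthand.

no figures

C is the root of C major, so the chord is in root position.
A triad in root position is figured 5/3, conventionally abbreviated (no figures — root-position triad).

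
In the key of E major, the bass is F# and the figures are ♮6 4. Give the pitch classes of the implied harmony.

A fourth above F# in this key is B.
A sixth above F# in this key is D#, made natural (D) by the ♮ figure.
Together with the bass F#, this spells B minor in second inversion.

F#, B, D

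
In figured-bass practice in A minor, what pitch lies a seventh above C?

Counting 6 letter steps above C lands on B; in A minor, that letter is B.

B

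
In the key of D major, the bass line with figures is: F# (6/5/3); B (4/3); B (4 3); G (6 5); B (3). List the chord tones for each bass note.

F#, A, C#, D | B, D, E, G | B, D, E, G | G, B, D, E | B, D, F#

F# (6/5/3): F#, A, C#, D.
B (6/4/3): B, D, E, G.
B (6/4/3): B, D, E, G.
G (6/5/3): G, B, D, E.
B (5/3): B, D, F#.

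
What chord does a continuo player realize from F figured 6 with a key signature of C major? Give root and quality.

The figures 6 indicate a triad in first inversion.
In first inversion the root lies a sixth above the bass: a sixth above F in C major is D.
The chord tones are F, A, D, giving D minor.

D minor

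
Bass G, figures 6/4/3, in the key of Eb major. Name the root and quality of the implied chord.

The figures 6/4/3 indicate a seventh chord in second inversion.
In second inversion the root lies a fourth above the bass: a fourth above G in Eb major is C.
The chord tones are G, Bb, C, Eb, giving C minor seventh.

C minor seventh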